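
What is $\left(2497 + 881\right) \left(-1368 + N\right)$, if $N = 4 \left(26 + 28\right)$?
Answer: $-3891456$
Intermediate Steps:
$N = 216$ ($N = 4 \cdot 54 = 216$)
$\left(2497 + 881\right) \left(-1368 + N\right) = \left(2497 + 881\right) \left(-1368 + 216\right) = 3378 \left(-1152\right) = -3891456$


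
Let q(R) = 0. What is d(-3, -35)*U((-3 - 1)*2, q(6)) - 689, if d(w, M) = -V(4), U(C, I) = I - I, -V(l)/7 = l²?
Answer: -689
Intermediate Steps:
V(l) = -7*l²
U(C, I) = 0
d(w, M) = 112 (d(w, M) = -(-7)*4² = -(-7)*16 = -1*(-112) = 112)
d(-3, -35)*U((-3 - 1)*2, q(6)) - 689 = 112*0 - 689 = 0 - 689 = -689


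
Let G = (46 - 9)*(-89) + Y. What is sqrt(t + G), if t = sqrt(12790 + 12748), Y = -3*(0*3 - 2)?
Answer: sqrt(-3287 + 113*sqrt(2)) ≈ 55.921*I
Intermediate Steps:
Y = 6 (Y = -3*(0 - 2) = -3*(-2) = 6)
t = 113*sqrt(2) (t = sqrt(25538) = 113*sqrt(2) ≈ 159.81)
G = -3287 (G = (46 - 9)*(-89) + 6 = 37*(-89) + 6 = -3293 + 6 = -3287)
sqrt(t + G) = sqrt(113*sqrt(2) - 3287) = sqrt(-3287 + 113*sqrt(2))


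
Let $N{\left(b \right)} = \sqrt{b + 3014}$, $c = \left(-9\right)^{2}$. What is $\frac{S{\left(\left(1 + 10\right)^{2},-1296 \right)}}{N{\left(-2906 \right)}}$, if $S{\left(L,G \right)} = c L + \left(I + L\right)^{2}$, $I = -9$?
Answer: $\frac{22345 \sqrt{3}}{18} \approx 2150.1$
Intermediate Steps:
$c = 81$
$N{\left(b \right)} = \sqrt{3014 + b}$
$S{\left(L,G \right)} = \left(-9 + L\right)^{2} + 81 L$ ($S{\left(L,G \right)} = 81 L + \left(-9 + L\right)^{2} = \left(-9 + L\right)^{2} + 81 L$)
$\frac{S{\left(\left(1 + 10\right)^{2},-1296 \right)}}{N{\left(-2906 \right)}} = \frac{\left(-9 + \left(1 + 10\right)^{2}\right)^{2} + 81 \left(1 + 10\right)^{2}}{\sqrt{3014 - 2906}} = \frac{\left(-9 + 11^{2}\right)^{2} + 81 \cdot 11^{2}}{\sqrt{108}} = \frac{\left(-9 + 121\right)^{2} + 81 \cdot 121}{6 \sqrt{3}} = \left(112^{2} + 9801\right) \frac{\sqrt{3}}{18} = \left(12544 + 9801\right) \frac{\sqrt{3}}{18} = 22345 \frac{\sqrt{3}}{18} = \frac{22345 \sqrt{3}}{18}$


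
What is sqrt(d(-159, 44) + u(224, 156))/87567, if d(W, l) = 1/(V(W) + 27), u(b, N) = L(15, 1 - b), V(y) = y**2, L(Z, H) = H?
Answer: I*sqrt(3967509149)/369357606 ≈ 0.00017053*I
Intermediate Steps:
u(b, N) = 1 - b
d(W, l) = 1/(27 + W**2) (d(W, l) = 1/(W**2 + 27) = 1/(27 + W**2))
sqrt(d(-159, 44) + u(224, 156))/87567 = sqrt(1/(27 + (-159)**2) + (1 - 1*224))/87567 = sqrt(1/(27 + 25281) + (1 - 224))*(1/87567) = sqrt(1/25308 - 223)*(1/87567) = sqrt(-5643683/25308)*(1/87567) = (I*sqrt(3967509149)/4218)*(1/87567) = I*sqrt(3967509149)/369357606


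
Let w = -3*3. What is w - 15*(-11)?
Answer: 156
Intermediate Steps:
w = -9
w - 15*(-11) = -9 - 15*(-11) = -9 + 165 = 156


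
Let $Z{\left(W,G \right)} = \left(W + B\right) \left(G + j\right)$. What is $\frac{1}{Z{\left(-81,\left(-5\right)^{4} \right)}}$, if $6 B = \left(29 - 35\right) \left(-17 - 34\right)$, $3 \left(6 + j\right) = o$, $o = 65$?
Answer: $- \frac{1}{19220} \approx -5.2029 \cdot 10^{-5}$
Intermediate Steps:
$j = \frac{47}{3}$ ($j = -6 + \frac{1}{3} \cdot 65 = -6 + \frac{65}{3} = \frac{47}{3} \approx 15.667$)
$B = 51$ ($B = \frac{\left(29 - 35\right) \left(-17 - 34\right)}{6} = \frac{\left(-6\right) \left(-51\right)}{6} = \frac{1}{6} \cdot 306 = 51$)
$Z{\left(W,G \right)} = \left(51 + W\right) \left(\frac{47}{3} + G\right)$ ($Z{\left(W,G \right)} = \left(W + 51\right) \left(G + \frac{47}{3}\right) = \left(51 + W\right) \left(\frac{47}{3} + G\right)$)
$\frac{1}{Z{\left(-81,\left(-5\right)^{4} \right)}} = \frac{1}{799 + 51 \left(-5\right)^{4} + \frac{47}{3} \left(-81\right) + \left(-5\right)^{4} \left(-81\right)} = \frac{1}{799 + 51 \cdot 625 - 1269 + 625 \left(-81\right)} = \frac{1}{799 + 31875 - 1269 - 50625} = \frac{1}{-19220} = - \frac{1}{19220}$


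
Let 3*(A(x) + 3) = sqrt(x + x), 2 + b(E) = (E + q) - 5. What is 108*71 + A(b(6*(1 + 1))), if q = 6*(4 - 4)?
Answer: 7665 + sqrt(10)/3 ≈ 7666.1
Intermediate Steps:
q = 0 (q = 6*0 = 0)
b(E) = -7 + E (b(E) = -2 + ((E + 0) - 5) = -2 + (E - 5) = -2 + (-5 + E) = -7 + E)
A(x) = -3 + sqrt(2)*sqrt(x)/3 (A(x) = -3 + sqrt(x + x)/3 = -3 + sqrt(2*x)/3 = -3 + (sqrt(2)*sqrt(x))/3 = -3 + sqrt(2)*sqrt(x)/3)
108*71 + A(b(6*(1 + 1))) = 108*71 + (-3 + sqrt(2)*sqrt(-7 + 6*(1 + 1))/3) = 7668 + (-3 + sqrt(2)*sqrt(-7 + 6*2)/3) = 7668 + (-3 + sqrt(2)*sqrt(-7 + 12)/3) = 7668 + (-3 + sqrt(2)*sqrt(5)/3) = 7668 + (-3 + sqrt(10)/3) = 7665 + sqrt(10)/3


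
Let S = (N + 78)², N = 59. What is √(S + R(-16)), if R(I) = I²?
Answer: 5*√761 ≈ 137.93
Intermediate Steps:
S = 18769 (S = (59 + 78)² = 137² = 18769)
√(S + R(-16)) = √(18769 + (-16)²) = √(18769 + 256) = √19025 = 5*√761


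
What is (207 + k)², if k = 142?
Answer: 121801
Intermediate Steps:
(207 + k)² = (207 + 142)² = 349² = 121801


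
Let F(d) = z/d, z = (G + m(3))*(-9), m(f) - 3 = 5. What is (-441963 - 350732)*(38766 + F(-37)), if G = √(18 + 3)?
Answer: -1137052805730/37 - 7134255*√21/37 ≈ -3.0732e+10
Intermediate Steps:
m(f) = 8 (m(f) = 3 + 5 = 8)
G = √21 ≈ 4.5826
z = -72 - 9*√21 (z = (√21 + 8)*(-9) = (8 + √21)*(-9) = -72 - 9*√21 ≈ -113.24)
F(d) = (-72 - 9*√21)/d
(-441963 - 350732)*(38766 + F(-37)) = (-441963 - 350732)*(38766 + 9*(-8 - √21)/(-37)) = -792695*(38766 + 9*(-1/37)*(-8 - √21)) = -792695*(38766 + (72/37 + 9*√21/37)) = -792695*(1434414/37 + 9*√21/37) = -1137052805730/37 - 7134255*√21/37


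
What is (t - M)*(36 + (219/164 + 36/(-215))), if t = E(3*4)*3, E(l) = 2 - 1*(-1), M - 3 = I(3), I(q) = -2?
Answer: 2621082/8815 ≈ 297.34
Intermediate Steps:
M = 1 (M = 3 - 2 = 1)
E(l) = 3 (E(l) = 2 + 1 = 3)
t = 9 (t = 3*3 = 9)
(t - M)*(36 + (219/164 + 36/(-215))) = (9 - 1*1)*(36 + (219/164 + 36/(-215))) = (9 - 1)*(36 + (219*(1/164) + 36*(-1/215))) = 8*(36 + (219/164 - 36/215)) = 8*(36 + 41181/35260) = 8*(1310541/35260) = 2621082/8815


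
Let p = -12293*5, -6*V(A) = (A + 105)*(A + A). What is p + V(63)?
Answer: -64993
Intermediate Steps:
V(A) = -A*(105 + A)/3 (V(A) = -(A + 105)*(A + A)/6 = -(105 + A)*2*A/6 = -A*(105 + A)/3)
p = -61465
p + V(63) = -61465 - ⅓*63*(105 + 63) = -61465 - ⅓*63*168 = -61465 - 3528 = -64993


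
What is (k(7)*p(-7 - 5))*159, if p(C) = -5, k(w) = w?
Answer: -5565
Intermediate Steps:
(k(7)*p(-7 - 5))*159 = (7*(-5))*159 = -35*159 = -5565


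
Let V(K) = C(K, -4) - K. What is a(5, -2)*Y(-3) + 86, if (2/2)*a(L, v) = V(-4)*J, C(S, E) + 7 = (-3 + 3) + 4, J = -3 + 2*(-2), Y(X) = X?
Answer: 107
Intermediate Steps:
J = -7 (J = -3 - 4 = -7)
C(S, E) = -3 (C(S, E) = -7 + ((-3 + 3) + 4) = -7 + (0 + 4) = -7 + 4 = -3)
V(K) = -3 - K
a(L, v) = -7 (a(L, v) = (-3 - 1*(-4))*(-7) = (-3 + 4)*(-7) = 1*(-7) = -7)
a(5, -2)*Y(-3) + 86 = -7*(-3) + 86 = 21 + 86 = 107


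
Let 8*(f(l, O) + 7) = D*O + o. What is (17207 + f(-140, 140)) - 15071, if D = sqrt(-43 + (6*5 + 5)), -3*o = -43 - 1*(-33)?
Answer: 25553/12 + 35*I*sqrt(2) ≈ 2129.4 + 49.497*I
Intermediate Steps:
o = 10/3 (o = -(-43 - 1*(-33))/3 = -(-43 + 33)/3 = -1/3*(-10) = 10/3 ≈ 3.3333)
D = 2*I*sqrt(2) (D = sqrt(-43 + (30 + 5)) = sqrt(-43 + 35) = sqrt(-8) = 2*I*sqrt(2) ≈ 2.8284*I)
f(l, O) = -79/12 + I*O*sqrt(2)/4 (f(l, O) = -7 + ((2*I*sqrt(2))*O + 10/3)/8 = -7 + (2*I*O*sqrt(2) + 10/3)/8 = -7 + (10/3 + 2*I*O*sqrt(2))/8 = -7 + (5/12 + I*O*sqrt(2)/4) = -79/12 + I*O*sqrt(2)/4)
(17207 + f(-140, 140)) - 15071 = (17207 + (-79/12 + (1/4)*I*140*sqrt(2))) - 15071 = (17207 + (-79/12 + 35*I*sqrt(2))) - 15071 = (206405/12 + 35*I*sqrt(2)) - 15071 = 25553/12 + 35*I*sqrt(2)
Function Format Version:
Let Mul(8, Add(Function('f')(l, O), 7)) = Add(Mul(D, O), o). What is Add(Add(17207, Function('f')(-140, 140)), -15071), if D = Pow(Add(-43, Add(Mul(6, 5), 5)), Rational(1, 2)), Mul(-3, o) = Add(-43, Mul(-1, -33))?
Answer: Add(Rational(25553, 12), Mul(35, I, Pow(2, Rational(1, 2)))) ≈ Add(2129.4, Mul(49.497, I))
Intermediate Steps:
o = Rational(10, 3) (o = Mul(Rational(-1, 3), Add(-43, Mul(-1, -33))) = Mul(Rational(-1, 3), Add(-43, 33)) = Mul(Rational(-1, 3), -10) = Rational(10, 3) ≈ 3.3333)
D = Mul(2, I, Pow(2, Rational(1, 2))) (D = Pow(Add(-43, Add(30, 5)), Rational(1, 2)) = Pow(Add(-43, 35), Rational(1, 2)) = Pow(-8, Rational(1, 2)) = Mul(2, I, Pow(2, Rational(1, 2))) ≈ Mul(2.8284, I))
Function('f')(l, O) = Add(Rational(-79, 12), Mul(Rational(1, 4), I, O, Pow(2, Rational(1, 2)))) (Function('f')(l, O) = Add(-7, Mul(Rational(1, 8), Add(Mul(Mul(2, I, Pow(2, Rational(1, 2))), O), Rational(10, 3)))) = Add(-7, Mul(Rational(1, 8), Add(Mul(2, I, O, Pow(2, Rational(1, 2))), Rational(10, 3)))) = Add(-7, Mul(Rational(1, 8), Add(Rational(10, 3), Mul(2, I, O, Pow(2, Rational(1, 2)))))) = Add(-7, Add(Rational(5, 12), Mul(Rational(1, 4), I, O, Pow(2, Rational(1, 2))))) = Add(Rational(-79, 12), Mul(Rational(1, 4), I, O, Pow(2, Rational(1, 2)))))
Add(Add(17207, Function('f')(-140, 140)), -15071) = Add(Add(17207, Add(Rational(-79, 12), Mul(Rational(1, 4), I, 140, Pow(2, Rational(1, 2))))), -15071) = Add(Add(17207, Add(Rational(-79, 12), Mul(35, I, Pow(2, Rational(1, 2))))), -15071) = Add(Add(Rational(206405, 12), Mul(35, I, Pow(2, Rational(1, 2)))), -15071) = Add(Rational(25553, 12), Mul(35, I, Pow(2, Rational(1, 2))))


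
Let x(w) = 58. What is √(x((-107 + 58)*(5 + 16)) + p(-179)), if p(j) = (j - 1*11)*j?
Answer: 2*√8517 ≈ 184.58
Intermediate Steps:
p(j) = j*(-11 + j) (p(j) = (j - 11)*j = (-11 + j)*j = j*(-11 + j))
√(x((-107 + 58)*(5 + 16)) + p(-179)) = √(58 - 179*(-11 - 179)) = √(58 - 179*(-190)) = √(58 + 34010) = √34068 = 2*√8517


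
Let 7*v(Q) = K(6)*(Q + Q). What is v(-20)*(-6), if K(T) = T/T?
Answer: 240/7 ≈ 34.286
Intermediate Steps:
K(T) = 1
v(Q) = 2*Q/7 (v(Q) = (1*(Q + Q))/7 = (1*(2*Q))/7 = (2*Q)/7 = 2*Q/7)
v(-20)*(-6) = ((2/7)*(-20))*(-6) = -40/7*(-6) = 240/7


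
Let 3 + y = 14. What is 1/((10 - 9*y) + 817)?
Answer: 1/728 ≈ 0.0013736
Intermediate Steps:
y = 11 (y = -3 + 14 = 11)
1/((10 - 9*y) + 817) = 1/((10 - 9*11) + 817) = 1/((10 - 99) + 817) = 1/(-89 + 817) = 1/728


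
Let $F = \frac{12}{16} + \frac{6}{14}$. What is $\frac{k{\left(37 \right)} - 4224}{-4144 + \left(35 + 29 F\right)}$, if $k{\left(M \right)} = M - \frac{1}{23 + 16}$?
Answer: $\frac{4572232}{4449705} \approx 1.0275$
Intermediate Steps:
$k{\left(M \right)} = - \frac{1}{39} + M$ ($k{\left(M \right)} = M - \frac{1}{39} = - \frac{1}{39} + M$)
$F = \frac{33}{28}$ ($F = 12 \cdot \frac{1}{16} + 6 \cdot \frac{1}{14} = \frac{3}{4} + \frac{3}{7} = \frac{33}{28} \approx 1.1786$)
$\frac{k{\left(37 \right)} - 4224}{-4144 + \left(35 + 29 F\right)} = \frac{\left(- \frac{1}{39} + 37\right) - 4224}{-4144 + \left(35 + 29 \cdot \frac{33}{28}\right)} = \frac{\frac{1442}{39} - 4224}{-4144 + \left(35 + \frac{957}{28}\right)} = - \frac{163294}{39 \left(-4144 + \frac{1937}{28}\right)} = - \frac{163294}{39 \left(- \frac{114095}{28}\right)} = \left(- \frac{163294}{39}\right) \left(- \frac{28}{114095}\right) = \frac{4572232}{4449705}$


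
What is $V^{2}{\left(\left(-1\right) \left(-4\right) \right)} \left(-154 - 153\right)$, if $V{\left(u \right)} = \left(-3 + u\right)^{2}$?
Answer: $-307$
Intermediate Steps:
$V^{2}{\left(\left(-1\right) \left(-4\right) \right)} \left(-154 - 153\right) = \left(\left(-3 - -4\right)^{2}\right)^{2} \left(-154 - 153\right) = \left(\left(-3 + 4\right)^{2}\right)^{2} \left(-307\right) = \left(1^{2}\right)^{2} \left(-307\right) = 1^{2} \left(-307\right) = 1 \left(-307\right) = -307$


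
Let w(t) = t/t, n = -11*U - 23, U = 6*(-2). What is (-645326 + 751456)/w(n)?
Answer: 106130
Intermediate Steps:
U = -12
n = 109 (n = -11*(-12) - 23 = 132 - 23 = 109)
w(t) = 1
(-645326 + 751456)/w(n) = (-645326 + 751456)/1 = 106130*1 = 106130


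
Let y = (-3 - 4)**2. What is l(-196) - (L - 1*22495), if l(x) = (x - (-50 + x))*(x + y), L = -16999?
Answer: 32144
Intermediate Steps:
y = 49 (y = (-7)**2 = 49)
l(x) = 2450 + 50*x (l(x) = (x - (-50 + x))*(x + 49) = (x + (50 - x))*(49 + x) = 50*(49 + x) = 2450 + 50*x)
l(-196) - (L - 1*22495) = (2450 + 50*(-196)) - (-16999 - 1*22495) = (2450 - 9800) - (-16999 - 22495) = -7350 - 1*(-39494) = -7350 + 39494 = 32144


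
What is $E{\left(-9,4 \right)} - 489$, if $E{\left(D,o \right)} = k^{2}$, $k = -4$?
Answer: $-473$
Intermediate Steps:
$E{\left(D,o \right)} = 16$ ($E{\left(D,o \right)} = \left(-4\right)^{2} = 16$)
$E{\left(-9,4 \right)} - 489 = 16 - 489 = -473$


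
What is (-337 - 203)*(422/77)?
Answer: -227880/77 ≈ -2959.5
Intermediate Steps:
(-337 - 203)*(422/77) = -227880/77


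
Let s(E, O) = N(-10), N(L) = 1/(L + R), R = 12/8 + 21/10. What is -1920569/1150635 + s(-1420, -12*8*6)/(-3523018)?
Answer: -2740738826311/1642008229440 ≈ -1.6691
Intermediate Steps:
R = 18/5 (R = 12*(⅛) + 21*(⅒) = 3/2 + 21/10 = 18/5 ≈ 3.6000)
N(L) = 1/(18/5 + L) (N(L) = 1/(L + 18/5) = 1/(18/5 + L))
s(E, O) = -5/32 (s(E, O) = 5/(18 + 5*(-10)) = 5/(18 - 50) = 5/(-32) = 5*(-1/32) = -5/32)
-1920569/1150635 + s(-1420, -12*8*6)/(-3523018) = -1920569/1150635 - 5/32/(-3523018) = -1920569*1/1150635 - 5/32*(-1/3523018) = -24311/14565 + 5/112736576 = -2740738826311/1642008229440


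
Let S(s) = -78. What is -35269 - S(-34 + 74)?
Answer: -35191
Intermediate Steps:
-35269 - S(-34 + 74) = -35269 - 1*(-78) = -35269 + 78 = -35191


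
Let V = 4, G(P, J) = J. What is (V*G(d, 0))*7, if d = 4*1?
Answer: 0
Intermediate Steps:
d = 4
(V*G(d, 0))*7 = (4*0)*7 = 0*7 = 0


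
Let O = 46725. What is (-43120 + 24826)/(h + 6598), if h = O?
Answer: -18294/53323 ≈ -0.34308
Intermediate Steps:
h = 46725
(-43120 + 24826)/(h + 6598) = (-43120 + 24826)/(46725 + 6598) = -18294/53323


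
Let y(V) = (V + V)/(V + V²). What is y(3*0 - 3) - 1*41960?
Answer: -41961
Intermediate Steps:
y(V) = 2*V/(V + V²) (y(V) = (2*V)/(V + V²) = 2*V/(V + V²))
y(3*0 - 3) - 1*41960 = 2/(1 + (3*0 - 3)) - 1*41960 = 2/(1 + (0 - 3)) - 41960 = 2/(1 - 3) - 41960 = 2/(-2) - 41960 = 2*(-½) - 41960 = -1 - 41960 = -41961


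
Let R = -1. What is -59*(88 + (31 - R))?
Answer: -7080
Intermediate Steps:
-59*(88 + (31 - R)) = -59*(88 + (31 - 1*(-1))) = -59*(88 + (31 + 1)) = -59*(88 + 32) = -59*120 = -7080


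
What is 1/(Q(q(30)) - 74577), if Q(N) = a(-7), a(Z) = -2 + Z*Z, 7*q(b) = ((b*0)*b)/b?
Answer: -1/74530 ≈ -1.3417e-5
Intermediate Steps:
q(b) = 0 (q(b) = (((b*0)*b)/b)/7 = ((0*b)/b)/7 = (0/b)/7 = (1/7)*0 = 0)
a(Z) = -2 + Z**2
Q(N) = 47 (Q(N) = -2 + (-7)**2 = -2 + 49 = 47)
1/(Q(q(30)) - 74577) = 1/(47 - 74577) = 1/(-74530) = -1/74530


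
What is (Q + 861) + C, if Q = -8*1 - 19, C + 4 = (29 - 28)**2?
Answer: 831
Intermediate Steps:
C = -3 (C = -4 + (29 - 28)**2 = -4 + 1**2 = -4 + 1 = -3)
Q = -27 (Q = -8 - 19 = -27)
(Q + 861) + C = (-27 + 861) - 3 = 834 - 3 = 831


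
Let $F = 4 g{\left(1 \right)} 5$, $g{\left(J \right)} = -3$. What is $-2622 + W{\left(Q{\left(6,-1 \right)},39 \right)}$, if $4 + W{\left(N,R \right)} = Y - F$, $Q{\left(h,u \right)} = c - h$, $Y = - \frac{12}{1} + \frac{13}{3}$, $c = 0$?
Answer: $- \frac{7721}{3} \approx -2573.7$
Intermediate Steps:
$F = -60$ ($F = 4 \left(-3\right) 5 = \left(-12\right) 5 = -60$)
$Y = - \frac{23}{3}$ ($Y = \left(-12\right) 1 + 13 \cdot \frac{1}{3} = -12 + \frac{13}{3} = - \frac{23}{3} \approx -7.6667$)
$Q{\left(h,u \right)} = - h$ ($Q{\left(h,u \right)} = 0 - h = - h$)
$W{\left(N,R \right)} = \frac{145}{3}$ ($W{\left(N,R \right)} = -4 - - \frac{157}{3} = -4 + \left(- \frac{23}{3} + 60\right) = -4 + \frac{157}{3} = \frac{145}{3}$)
$-2622 + W{\left(Q{\left(6,-1 \right)},39 \right)} = -2622 + \frac{145}{3} = - \frac{7721}{3}$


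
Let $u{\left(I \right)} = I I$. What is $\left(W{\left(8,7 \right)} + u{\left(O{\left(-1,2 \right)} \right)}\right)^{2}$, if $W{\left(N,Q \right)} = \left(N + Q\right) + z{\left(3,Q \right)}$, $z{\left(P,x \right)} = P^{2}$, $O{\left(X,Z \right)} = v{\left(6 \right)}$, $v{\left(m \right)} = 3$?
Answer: $1089$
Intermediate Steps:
$O{\left(X,Z \right)} = 3$
$W{\left(N,Q \right)} = 9 + N + Q$ ($W{\left(N,Q \right)} = \left(N + Q\right) + 3^{2} = \left(N + Q\right) + 9 = 9 + N + Q$)
$u{\left(I \right)} = I^{2}$
$\left(W{\left(8,7 \right)} + u{\left(O{\left(-1,2 \right)} \right)}\right)^{2} = \left(\left(9 + 8 + 7\right) + 3^{2}\right)^{2} = \left(24 + 9\right)^{2} = 33^{2} = 1089$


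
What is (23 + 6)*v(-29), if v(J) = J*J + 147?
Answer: 28652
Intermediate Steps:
v(J) = 147 + J² (v(J) = J² + 147 = 147 + J²)
(23 + 6)*v(-29) = (23 + 6)*(147 + (-29)²) = 29*(147 + 841) = 29*988 = 28652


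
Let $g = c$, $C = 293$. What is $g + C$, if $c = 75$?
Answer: $368$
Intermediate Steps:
$g = 75$
$g + C = 75 + 293 = 368$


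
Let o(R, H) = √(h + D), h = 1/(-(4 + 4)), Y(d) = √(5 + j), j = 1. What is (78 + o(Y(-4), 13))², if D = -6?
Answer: 48623/8 + 273*I*√2 ≈ 6077.9 + 386.08*I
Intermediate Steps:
Y(d) = √6 (Y(d) = √(5 + 1) = √6)
h = -⅛ (h = 1/(-1*8) = 1/(-8) = -⅛ ≈ -0.12500)
o(R, H) = 7*I*√2/4 (o(R, H) = √(-⅛ - 6) = √(-49/8) = 7*I*√2/4)
(78 + o(Y(-4), 13))² = (78 + 7*I*√2/4)²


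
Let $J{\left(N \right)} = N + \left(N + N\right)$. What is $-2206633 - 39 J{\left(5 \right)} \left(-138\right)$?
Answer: $-2125903$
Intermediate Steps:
$J{\left(N \right)} = 3 N$ ($J{\left(N \right)} = N + 2 N = 3 N$)
$-2206633 - 39 J{\left(5 \right)} \left(-138\right) = -2206633 - 39 \cdot 3 \cdot 5 \left(-138\right) = -2206633 - 39 \cdot 15 \left(-138\right) = -2206633 - 585 \left(-138\right) = -2206633 - -80730 = -2206633 + 80730 = -2125903$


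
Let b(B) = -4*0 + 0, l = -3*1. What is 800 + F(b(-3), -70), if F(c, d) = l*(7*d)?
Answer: 2270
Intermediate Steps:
l = -3
b(B) = 0 (b(B) = 0 + 0 = 0)
F(c, d) = -21*d
800 + F(b(-3), -70) = 800 - 21*(-70) = 800 + 1470 = 2270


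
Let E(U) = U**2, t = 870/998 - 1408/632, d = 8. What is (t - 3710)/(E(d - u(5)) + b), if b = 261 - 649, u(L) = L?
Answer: 146305369/14940559 ≈ 9.7925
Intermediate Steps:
b = -388
t = -53459/39421 (t = 870*(1/998) - 1408*1/632 = 435/499 - 176/79 = -53459/39421 ≈ -1.3561)
(t - 3710)/(E(d - u(5)) + b) = (-53459/39421 - 3710)/((8 - 1*5)**2 - 388) = -146305369/(39421*((8 - 5)**2 - 388)) = -146305369/(39421*(3**2 - 388)) = -146305369/(39421*(9 - 388)) = -146305369/39421/(-379) = -146305369/39421*(-1/379) = 146305369/14940559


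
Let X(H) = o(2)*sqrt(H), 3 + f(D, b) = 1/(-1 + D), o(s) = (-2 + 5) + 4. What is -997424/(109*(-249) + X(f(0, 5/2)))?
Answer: 27071084784/736634077 + 13963936*I/736634077 ≈ 36.75 + 0.018956*I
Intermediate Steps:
o(s) = 7 (o(s) = 3 + 4 = 7)
f(D, b) = -3 + 1/(-1 + D)
X(H) = 7*sqrt(H)
-997424/(109*(-249) + X(f(0, 5/2))) = -997424/(109*(-249) + 7*sqrt((4 - 3*0)/(-1 + 0))) = -997424/(-27141 + 7*sqrt((4 + 0)/(-1))) = -997424/(-27141 + 7*sqrt(-1*4)) = -997424/(-27141 + 7*sqrt(-4)) = -997424/(-27141 + 7*(2*I)) = -997424*(-27141 - 14*I)/736634077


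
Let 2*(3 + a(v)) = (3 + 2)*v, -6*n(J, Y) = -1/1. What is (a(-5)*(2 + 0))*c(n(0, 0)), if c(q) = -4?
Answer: 124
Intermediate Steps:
n(J, Y) = ⅙ (n(J, Y) = -(-1)/(6*1) = -(-1)/6 = -⅙*(-1) = ⅙)
a(v) = -3 + 5*v/2 (a(v) = -3 + ((3 + 2)*v)/2 = -3 + (5*v)/2 = -3 + 5*v/2)
(a(-5)*(2 + 0))*c(n(0, 0)) = ((-3 + (5/2)*(-5))*(2 + 0))*(-4) = ((-3 - 25/2)*2)*(-4) = -31/2*2*(-4) = -31*(-4) = 124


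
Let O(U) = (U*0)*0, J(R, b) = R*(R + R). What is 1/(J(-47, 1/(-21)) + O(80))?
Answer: 1/4418 ≈ 0.00022635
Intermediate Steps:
J(R, b) = 2*R² (J(R, b) = R*(2*R) = 2*R²)
O(U) = 0 (O(U) = 0*0 = 0)
1/(J(-47, 1/(-21)) + O(80)) = 1/(2*(-47)² + 0) = 1/(2*2209 + 0) = 1/(4418 + 0) = 1/4418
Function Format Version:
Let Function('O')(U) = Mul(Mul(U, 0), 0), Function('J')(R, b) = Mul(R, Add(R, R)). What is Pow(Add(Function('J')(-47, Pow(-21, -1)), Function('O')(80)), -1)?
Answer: Rational(1, 4418) ≈ 0.00022635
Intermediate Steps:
Function('J')(R, b) = Mul(2, Pow(R, 2)) (Function('J')(R, b) = Mul(R, Mul(2, R)) = Mul(2, Pow(R, 2)))
Function('O')(U) = 0 (Function('O')(U) = Mul(0, 0) = 0)
Pow(Add(Function('J')(-47, Pow(-21, -1)), Function('O')(80)), -1) = Pow(Add(Mul(2, Pow(-47, 2)), 0), -1) = Pow(Add(Mul(2, 2209), 0), -1) = Pow(Add(4418, 0), -1) = Pow(4418, -1) = Rational(1, 4418)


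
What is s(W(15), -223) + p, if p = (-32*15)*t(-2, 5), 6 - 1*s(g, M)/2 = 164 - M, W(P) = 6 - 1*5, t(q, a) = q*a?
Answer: 4038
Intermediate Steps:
t(q, a) = a*q
W(P) = 1 (W(P) = 6 - 5 = 1)
s(g, M) = -316 + 2*M (s(g, M) = 12 - 2*(164 - M) = 12 + (-328 + 2*M) = -316 + 2*M)
p = 4800 (p = (-32*15)*(5*(-2)) = -480*(-10) = 4800)
s(W(15), -223) + p = (-316 + 2*(-223)) + 4800 = (-316 - 446) + 4800 = -762 + 4800 = 4038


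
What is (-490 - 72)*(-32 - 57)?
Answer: 50018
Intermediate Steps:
(-490 - 72)*(-32 - 57) = -562*(-89) = 50018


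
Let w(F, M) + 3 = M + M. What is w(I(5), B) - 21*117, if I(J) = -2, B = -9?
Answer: -2478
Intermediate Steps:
w(F, M) = -3 + 2*M (w(F, M) = -3 + (M + M) = -3 + 2*M)
w(I(5), B) - 21*117 = (-3 + 2*(-9)) - 21*117 = (-3 - 18) - 2457 = -21 - 2457 = -2478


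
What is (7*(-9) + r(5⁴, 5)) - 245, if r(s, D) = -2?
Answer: -310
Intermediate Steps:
(7*(-9) + r(5⁴, 5)) - 245 = (7*(-9) - 2) - 245 = (-63 - 2) - 245 = -65 - 245 = -310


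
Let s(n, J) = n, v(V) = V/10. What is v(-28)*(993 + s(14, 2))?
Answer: -14098/5 ≈ -2819.6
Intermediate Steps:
v(V) = V/10 (v(V) = V*(⅒) = V/10)
v(-28)*(993 + s(14, 2)) = ((⅒)*(-28))*(993 + 14) = -14/5*1007 = -14098/5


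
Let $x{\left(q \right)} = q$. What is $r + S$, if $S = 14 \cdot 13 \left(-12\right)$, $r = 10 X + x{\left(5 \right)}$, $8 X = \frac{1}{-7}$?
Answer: $- \frac{61017}{28} \approx -2179.2$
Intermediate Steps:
$X = - \frac{1}{56}$ ($X = \frac{1}{8 \left(-7\right)} = \frac{1}{8} \left(- \frac{1}{7}\right) = - \frac{1}{56} \approx -0.017857$)
$r = \frac{135}{28}$ ($r = 10 \left(- \frac{1}{56}\right) + 5 = - \frac{5}{28} + 5 = \frac{135}{28} \approx 4.8214$)
$S = -2184$ ($S = 182 \left(-12\right) = -2184$)
$r + S = \frac{135}{28} - 2184 = - \frac{61017}{28}$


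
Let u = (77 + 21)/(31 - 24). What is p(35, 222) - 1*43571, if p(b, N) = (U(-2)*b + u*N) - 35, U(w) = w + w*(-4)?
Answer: -40288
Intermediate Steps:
u = 14 (u = 98/7 = 98*(1/7) = 14)
U(w) = -3*w (U(w) = w - 4*w = -3*w)
p(b, N) = -35 + 6*b + 14*N (p(b, N) = ((-3*(-2))*b + 14*N) - 35 = (6*b + 14*N) - 35 = -35 + 6*b + 14*N)
p(35, 222) - 1*43571 = (-35 + 6*35 + 14*222) - 1*43571 = (-35 + 210 + 3108) - 43571 = 3283 - 43571 = -40288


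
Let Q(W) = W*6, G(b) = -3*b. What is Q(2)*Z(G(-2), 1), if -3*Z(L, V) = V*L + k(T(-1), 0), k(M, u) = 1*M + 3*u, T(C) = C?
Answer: -20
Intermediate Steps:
k(M, u) = M + 3*u
Z(L, V) = 1/3 - L*V/3 (Z(L, V) = -(V*L + (-1 + 3*0))/3 = -(L*V + (-1 + 0))/3 = -(L*V - 1)/3 = -(-1 + L*V)/3 = 1/3 - L*V/3)
Q(W) = 6*W
Q(2)*Z(G(-2), 1) = (6*2)*(1/3 - 1/3*(-3*(-2))*1) = 12*(1/3 - 1/3*6*1) = 12*(1/3 - 2) = 12*(-5/3) = -20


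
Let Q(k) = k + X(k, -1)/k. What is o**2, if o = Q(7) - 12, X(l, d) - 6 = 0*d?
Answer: 841/49 ≈ 17.163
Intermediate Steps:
X(l, d) = 6 (X(l, d) = 6 + 0*d = 6 + 0 = 6)
Q(k) = k + 6/k
o = -29/7 (o = (7 + 6/7) - 12 = 55/7 - 12 = -29/7 ≈ -4.1429)
o**2 = (-29/7)**2 = 841/49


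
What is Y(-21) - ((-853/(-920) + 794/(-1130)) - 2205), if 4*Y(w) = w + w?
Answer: 228116879/103960 ≈ 2194.3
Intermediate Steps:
Y(w) = w/2 (Y(w) = (w + w)/4 = (2*w)/4 = w/2)
Y(-21) - ((-853/(-920) + 794/(-1130)) - 2205) = (½)*(-21) - ((-853/(-920) + 794/(-1130)) - 2205) = -21/2 - ((-853*(-1/920) + 794*(-1/1130)) - 2205) = -21/2 - ((853/920 - 397/565) - 2205) = -21/2 - (23341/103960 - 2205) = -21/2 - 1*(-229208459/103960) = -21/2 + 229208459/103960 = 228116879/103960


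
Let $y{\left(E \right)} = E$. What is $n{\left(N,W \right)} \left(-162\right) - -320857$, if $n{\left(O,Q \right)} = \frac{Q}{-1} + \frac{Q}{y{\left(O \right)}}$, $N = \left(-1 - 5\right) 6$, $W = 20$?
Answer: $324187$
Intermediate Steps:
$N = -36$ ($N = \left(-6\right) 6 = -36$)
$n{\left(O,Q \right)} = - Q + \frac{Q}{O}$ ($n{\left(O,Q \right)} = \frac{Q}{-1} + \frac{Q}{O} = Q \left(-1\right) + \frac{Q}{O} = - Q + \frac{Q}{O}$)
$n{\left(N,W \right)} \left(-162\right) - -320857 = \left(\left(-1\right) 20 + \frac{20}{-36}\right) \left(-162\right) - -320857 = \left(-20 + 20 \left(- \frac{1}{36}\right)\right) \left(-162\right) + 320857 = \left(-20 - \frac{5}{9}\right) \left(-162\right) + 320857 = \left(- \frac{185}{9}\right) \left(-162\right) + 320857 = 3330 + 320857 = 324187$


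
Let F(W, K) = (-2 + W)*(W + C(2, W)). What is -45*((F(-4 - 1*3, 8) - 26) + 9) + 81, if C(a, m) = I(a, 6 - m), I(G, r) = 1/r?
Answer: -25452/13 ≈ -1957.8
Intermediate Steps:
C(a, m) = 1/(6 - m)
F(W, K) = (-2 + W)*(W - 1/(-6 + W))
-45*((F(-4 - 1*3, 8) - 26) + 9) + 81 = -45*(((2 - (-4 - 1*3) + (-4 - 1*3)*(-6 + (-4 - 1*3))*(-2 + (-4 - 1*3)))/(-6 + (-4 - 1*3)) - 26) + 9) + 81 = -45*(((2 - (-4 - 3) + (-4 - 3)*(-6 + (-4 - 3))*(-2 + (-4 - 3)))/(-6 + (-4 - 3)) - 26) + 9) + 81 = -45*(((2 - 1*(-7) - 7*(-6 - 7)*(-2 - 7))/(-6 - 7) - 26) + 9) + 81 = -45*(((2 + 7 - 7*(-13)*(-9))/(-13) - 26) + 9) + 81 = -45*((-(2 + 7 - 819)/13 - 26) + 9) + 81 = -45*((-1/13*(-810) - 26) + 9) + 81 = -45*((810/13 - 26) + 9) + 81 = -45*(472/13 + 9) + 81 = -45*589/13 + 81 = -26505/13 + 81 = -25452/13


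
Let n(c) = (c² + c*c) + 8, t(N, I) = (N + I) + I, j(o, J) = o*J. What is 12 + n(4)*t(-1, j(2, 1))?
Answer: 132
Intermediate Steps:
j(o, J) = J*o
t(N, I) = N + 2*I (t(N, I) = (I + N) + I = N + 2*I)
n(c) = 8 + 2*c² (n(c) = (c² + c²) + 8 = 2*c² + 8 = 8 + 2*c²)
12 + n(4)*t(-1, j(2, 1)) = 12 + (8 + 2*4²)*(-1 + 2*(1*2)) = 12 + (8 + 2*16)*(-1 + 2*2) = 12 + (8 + 32)*(-1 + 4) = 12 + 40*3 = 12 + 120 = 132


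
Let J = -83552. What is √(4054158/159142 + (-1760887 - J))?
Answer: I*√10619959127307626/79571 ≈ 1295.1*I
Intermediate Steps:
√(4054158/159142 + (-1760887 - J)) = √(4054158/159142 + (-1760887 - 1*(-83552))) = √(4054158*(1/159142) + (-1760887 + 83552)) = √(2027079/79571 - 1677335) = √(-133465196206/79571) = I*√10619959127307626/79571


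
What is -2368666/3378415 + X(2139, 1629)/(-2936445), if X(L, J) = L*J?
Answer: -1248487425949/661368655645 ≈ -1.8877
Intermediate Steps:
X(L, J) = J*L
-2368666/3378415 + X(2139, 1629)/(-2936445) = -2368666/3378415 + (1629*2139)/(-2936445) = -2368666*1/3378415 + 3484431*(-1/2936445) = -2368666/3378415 - 1161477/978815 = -1248487425949/661368655645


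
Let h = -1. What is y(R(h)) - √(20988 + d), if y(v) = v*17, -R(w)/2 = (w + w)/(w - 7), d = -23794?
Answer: -17/2 - I*√2806 ≈ -8.5 - 52.972*I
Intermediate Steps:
R(w) = -4*w/(-7 + w) (R(w) = -2*(w + w)/(w - 7) = -2*2*w/(-7 + w) = -4*w/(-7 + w))
y(v) = 17*v
y(R(h)) - √(20988 + d) = 17*(-4*(-1)/(-7 - 1)) - √(20988 - 23794) = 17*(-4*(-1)/(-8)) - √(-2806) = 17*(-4*(-1)*(-⅛)) - I*√2806 = 17*(-½) - I*√2806 = -17/2 - I*√2806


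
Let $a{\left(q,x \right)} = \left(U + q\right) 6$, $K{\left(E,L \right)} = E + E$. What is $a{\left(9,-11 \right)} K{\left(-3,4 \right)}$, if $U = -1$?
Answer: $-288$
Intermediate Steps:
$K{\left(E,L \right)} = 2 E$
$a{\left(q,x \right)} = -6 + 6 q$ ($a{\left(q,x \right)} = \left(-1 + q\right) 6 = -6 + 6 q$)
$a{\left(9,-11 \right)} K{\left(-3,4 \right)} = \left(-6 + 6 \cdot 9\right) 2 \left(-3\right) = \left(-6 + 54\right) \left(-6\right) = 48 \left(-6\right) = -288$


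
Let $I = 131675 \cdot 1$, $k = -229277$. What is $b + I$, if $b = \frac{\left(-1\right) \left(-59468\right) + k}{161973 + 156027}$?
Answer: $\frac{13957493397}{106000} \approx 1.3167 \cdot 10^{5}$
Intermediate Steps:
$I = 131675$
$b = - \frac{56603}{106000}$ ($b = \frac{\left(-1\right) \left(-59468\right) - 229277}{161973 + 156027} = \frac{59468 - 229277}{318000} = \left(-169809\right) \frac{1}{318000} = - \frac{56603}{106000} \approx -0.53399$)
$b + I = - \frac{56603}{106000} + 131675 = \frac{13957493397}{106000}$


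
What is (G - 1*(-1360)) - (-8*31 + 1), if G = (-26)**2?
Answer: 2283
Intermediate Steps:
G = 676
(G - 1*(-1360)) - (-8*31 + 1) = (676 - 1*(-1360)) - (-8*31 + 1) = (676 + 1360) - (-248 + 1) = 2036 - 1*(-247) = 2036 + 247 = 2283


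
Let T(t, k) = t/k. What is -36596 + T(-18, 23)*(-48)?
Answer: -840844/23 ≈ -36558.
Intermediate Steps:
-36596 + T(-18, 23)*(-48) = -36596 - 18/23*(-48) = -36596 + 864/23 = -840844/23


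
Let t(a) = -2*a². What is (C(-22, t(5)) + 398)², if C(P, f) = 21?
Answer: 175561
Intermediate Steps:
(C(-22, t(5)) + 398)² = (21 + 398)² = 419² = 175561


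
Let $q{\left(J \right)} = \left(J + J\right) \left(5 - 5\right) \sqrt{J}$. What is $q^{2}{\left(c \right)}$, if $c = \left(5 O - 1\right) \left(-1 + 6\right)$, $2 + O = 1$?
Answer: $0$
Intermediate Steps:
$O = -1$ ($O = -2 + 1 = -1$)
$c = -30$ ($c = \left(5 \left(-1\right) - 1\right) \left(-1 + 6\right) = \left(-5 - 1\right) 5 = \left(-6\right) 5 = -30$)
$q{\left(J \right)} = 0$ ($q{\left(J \right)} = 2 J 0 \sqrt{J} = 0 \sqrt{J} = 0$)
$q^{2}{\left(c \right)} = 0^{2} = 0$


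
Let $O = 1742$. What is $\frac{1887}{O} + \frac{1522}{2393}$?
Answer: $\frac{7166915}{4168606} \approx 1.7193$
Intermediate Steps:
$\frac{1887}{O} + \frac{1522}{2393} = \frac{1887}{1742} + \frac{1522}{2393} = \frac{7166915}{4168606}$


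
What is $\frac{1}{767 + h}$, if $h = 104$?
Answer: $\frac{1}{871} \approx 0.0011481$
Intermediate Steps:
$\frac{1}{767 + h} = \frac{1}{767 + 104} = \frac{1}{871}$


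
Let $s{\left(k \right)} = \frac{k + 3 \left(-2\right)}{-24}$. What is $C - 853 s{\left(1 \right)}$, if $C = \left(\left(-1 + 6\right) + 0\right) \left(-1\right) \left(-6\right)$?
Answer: $- \frac{3545}{24} \approx -147.71$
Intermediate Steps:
$s{\left(k \right)} = \frac{1}{4} - \frac{k}{24}$ ($s{\left(k \right)} = \left(k - 6\right) \left(- \frac{1}{24}\right) = \left(-6 + k\right) \left(- \frac{1}{24}\right) = \frac{1}{4} - \frac{k}{24}$)
$C = 30$ ($C = \left(5 + 0\right) \left(-1\right) \left(-6\right) = 5 \left(-1\right) \left(-6\right) = \left(-5\right) \left(-6\right) = 30$)
$C - 853 s{\left(1 \right)} = 30 - 853 \left(\frac{1}{4} - \frac{1}{24}\right) = 30 - \frac{4265}{24} = - \frac{3545}{24}$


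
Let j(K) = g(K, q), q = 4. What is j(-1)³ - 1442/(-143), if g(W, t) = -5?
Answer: -16433/143 ≈ -114.92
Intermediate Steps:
j(K) = -5
j(-1)³ - 1442/(-143) = (-5)³ - 1442/(-143) = -125 - 1442*(-1)/143 = -125 - 103*(-14/143) = -125 + 1442/143 = -16433/143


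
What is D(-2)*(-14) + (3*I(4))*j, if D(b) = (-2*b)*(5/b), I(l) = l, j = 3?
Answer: 176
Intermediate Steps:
D(b) = -10
D(-2)*(-14) + (3*I(4))*j = -10*(-14) + (3*4)*3 = 140 + 12*3 = 140 + 36 = 176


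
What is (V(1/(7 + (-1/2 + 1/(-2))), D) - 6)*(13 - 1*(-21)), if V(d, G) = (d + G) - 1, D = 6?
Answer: -85/3 ≈ -28.333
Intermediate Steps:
V(d, G) = -1 + G + d (V(d, G) = (G + d) - 1 = -1 + G + d)
(V(1/(7 + (-1/2 + 1/(-2))), D) - 6)*(13 - 1*(-21)) = ((-1 + 6 + 1/(7 + (-1/2 + 1/(-2)))) - 6)*(13 - 1*(-21)) = ((-1 + 6 + 1/(7 + (-1*1/2 + 1*(-1/2)))) - 6)*(13 + 21) = ((-1 + 6 + 1/(7 + (-1/2 - 1/2))) - 6)*34 = ((-1 + 6 + 1/(7 - 1)) - 6)*34 = ((-1 + 6 + 1/6) - 6)*34 = (31/6 - 6)*34 = -5/6*34 = -85/3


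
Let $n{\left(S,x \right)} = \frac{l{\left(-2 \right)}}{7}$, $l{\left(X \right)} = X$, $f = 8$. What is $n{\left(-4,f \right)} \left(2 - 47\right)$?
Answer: $\frac{90}{7} \approx 12.857$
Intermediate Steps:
$n{\left(S,x \right)} = - \frac{2}{7}$
$n{\left(-4,f \right)} \left(2 - 47\right) = - \frac{2 \left(2 - 47\right)}{7} = \left(- \frac{2}{7}\right) \left(-45\right) = \frac{90}{7}$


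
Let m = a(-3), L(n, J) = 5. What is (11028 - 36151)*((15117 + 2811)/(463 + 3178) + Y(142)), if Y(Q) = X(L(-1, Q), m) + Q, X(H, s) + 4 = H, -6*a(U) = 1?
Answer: -13531021693/3641 ≈ -3.7163e+6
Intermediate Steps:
a(U) = -⅙ (a(U) = -⅙*1 = -⅙)
m = -⅙ ≈ -0.16667
X(H, s) = -4 + H
Y(Q) = 1 + Q (Y(Q) = (-4 + 5) + Q = 1 + Q)
(11028 - 36151)*((15117 + 2811)/(463 + 3178) + Y(142)) = (11028 - 36151)*((15117 + 2811)/(463 + 3178) + (1 + 142)) = -25123*(17928/3641 + 143) = -25123*538591/3641 = -13531021693/3641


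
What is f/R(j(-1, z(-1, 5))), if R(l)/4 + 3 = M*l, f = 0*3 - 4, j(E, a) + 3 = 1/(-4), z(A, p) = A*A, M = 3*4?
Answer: 1/42 ≈ 0.023810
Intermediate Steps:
M = 12
z(A, p) = A**2
j(E, a) = -13/4 (j(E, a) = -3 + 1/(-4) = -3 - 1/4 = -13/4)
f = -4 (f = 0 - 4 = -4)
R(l) = -12 + 48*l (R(l) = -12 + 4*(12*l) = -12 + 48*l)
f/R(j(-1, z(-1, 5))) = -4/(-12 + 48*(-13/4)) = -4/(-12 - 156) = -4/(-168) = -4*(-1/168) = 1/42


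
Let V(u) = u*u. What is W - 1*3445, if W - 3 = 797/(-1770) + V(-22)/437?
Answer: -2661844189/773490 ≈ -3441.3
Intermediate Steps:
V(u) = u**2
W = 2828861/773490 (W = 3 + (797/(-1770) + (-22)**2/437) = 3 + (797*(-1/1770) + 484*(1/437)) = 3 + (-797/1770 + 484/437) = 3 + 508391/773490 = 2828861/773490 ≈ 3.6573)
W - 1*3445 = 2828861/773490 - 1*3445 = 2828861/773490 - 3445 = -2661844189/773490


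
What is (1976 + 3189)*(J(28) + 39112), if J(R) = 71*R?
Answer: 212281500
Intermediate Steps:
(1976 + 3189)*(J(28) + 39112) = (1976 + 3189)*(71*28 + 39112) = 5165*(1988 + 39112) = 5165*41100 = 212281500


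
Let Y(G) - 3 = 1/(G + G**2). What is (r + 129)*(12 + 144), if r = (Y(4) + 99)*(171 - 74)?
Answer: 7821723/5 ≈ 1.5643e+6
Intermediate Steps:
Y(G) = 3 + 1/(G + G**2)
r = 197977/20 (r = ((1 + 3*4 + 3*4**2)/(4*(1 + 4)) + 99)*(171 - 74) = ((1/4)*(1 + 12 + 3*16)/5 + 99)*97 = ((1/4)*(1/5)*(1 + 12 + 48) + 99)*97 = ((1/4)*(1/5)*61 + 99)*97 = (61/20 + 99)*97 = (2041/20)*97 = 197977/20 ≈ 9898.8)
(r + 129)*(12 + 144) = (197977/20 + 129)*(12 + 144) = (200557/20)*156 = 7821723/5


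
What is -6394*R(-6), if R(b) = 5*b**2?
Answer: -1150920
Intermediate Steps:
-6394*R(-6) = -31970*(-6)**2 = -31970*36 = -6394*180 = -1150920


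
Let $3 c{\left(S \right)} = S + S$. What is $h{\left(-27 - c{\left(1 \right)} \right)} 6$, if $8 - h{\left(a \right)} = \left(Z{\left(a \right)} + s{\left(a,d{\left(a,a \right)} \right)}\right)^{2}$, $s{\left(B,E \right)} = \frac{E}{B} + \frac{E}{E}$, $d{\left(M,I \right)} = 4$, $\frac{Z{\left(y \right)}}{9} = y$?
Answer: $- \frac{2544840624}{6889} \approx -3.6941 \cdot 10^{5}$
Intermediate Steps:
$Z{\left(y \right)} = 9 y$
$s{\left(B,E \right)} = 1 + \frac{E}{B}$ ($s{\left(B,E \right)} = \frac{E}{B} + 1 = 1 + \frac{E}{B}$)
$c{\left(S \right)} = \frac{2 S}{3}$ ($c{\left(S \right)} = \frac{S + S}{3} = \frac{2 S}{3}$)
$h{\left(a \right)} = 8 - \left(9 a + \frac{4 + a}{a}\right)^{2}$ ($h{\left(a \right)} = 8 - \left(9 a + \frac{a + 4}{a}\right)^{2} = 8 - \left(9 a + \frac{4 + a}{a}\right)^{2}$)
$h{\left(-27 - c{\left(1 \right)} \right)} 6 = \left(8 - \frac{\left(4 - \left(27 + \frac{2}{3} \cdot 1\right) + 9 \left(-27 - \frac{2}{3} \cdot 1\right)^{2}\right)^{2}}{\left(-27 - \frac{2}{3} \cdot 1\right)^{2}}\right) 6 = \left(8 - \frac{\left(4 - \frac{83}{3} + 9 \left(-27 - \frac{2}{3}\right)^{2}\right)^{2}}{\left(-27 - \frac{2}{3}\right)^{2}}\right) 6 = \left(8 - \frac{\left(4 - \frac{83}{3} + 9 \left(- \frac{83}{3}\right)^{2}\right)^{2}}{\frac{6889}{9}}\right) 6 = \left(8 - \frac{9 \left(4 - \frac{83}{3} + 9 \cdot \frac{6889}{9}\right)^{2}}{6889}\right) 6 = \left(8 - \frac{9 \left(4 - \frac{83}{3} + 6889\right)^{2}}{6889}\right) 6 = \left(8 - \frac{9 \left(\frac{20596}{3}\right)^{2}}{6889}\right) 6 = \left(8 - \frac{9}{6889} \cdot \frac{424195216}{9}\right) 6 = \left(8 - \frac{424195216}{6889}\right) 6 = \left(- \frac{424140104}{6889}\right) 6 = - \frac{2544840624}{6889}$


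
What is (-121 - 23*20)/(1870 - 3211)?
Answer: 581/1341 ≈ 0.43326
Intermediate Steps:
(-121 - 23*20)/(1870 - 3211) = (-121 - 460)/(-1341) = -581*(-1/1341) = 581/1341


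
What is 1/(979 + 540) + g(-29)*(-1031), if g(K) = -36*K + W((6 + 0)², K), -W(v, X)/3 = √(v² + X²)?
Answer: -1634996915/1519 + 3093*√2137 ≈ -9.3338e+5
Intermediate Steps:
W(v, X) = -3*√(X² + v²) (W(v, X) = -3*√(v² + X²) = -3*√(X² + v²))
g(K) = -36*K - 3*√(1296 + K²) (g(K) = -36*K - 3*√(K² + ((6 + 0)²)²) = -36*K - 3*√(K² + (6²)²) = -36*K - 3*√(K² + 36²) = -36*K - 3*√(K² + 1296) = -36*K - 3*√(1296 + K²))
1/(979 + 540) + g(-29)*(-1031) = 1/(979 + 540) + (-36*(-29) - 3*√(1296 + (-29)²))*(-1031) = 1/1519 + (1044 - 3*√(1296 + 841))*(-1031) = 1/1519 + (1044 - 3*√2137)*(-1031) = 1/1519 + (-1076364 + 3093*√2137) = -1634996915/1519 + 3093*√2137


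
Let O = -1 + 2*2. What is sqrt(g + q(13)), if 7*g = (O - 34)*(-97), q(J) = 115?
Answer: 2*sqrt(6671)/7 ≈ 23.336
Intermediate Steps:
O = 3 (O = -1 + 4 = 3)
g = 3007/7 (g = ((3 - 34)*(-97))/7 = (-31*(-97))/7 = (1/7)*3007 = 3007/7 ≈ 429.57)
sqrt(g + q(13)) = sqrt(3007/7 + 115) = sqrt(3812/7) = 2*sqrt(6671)/7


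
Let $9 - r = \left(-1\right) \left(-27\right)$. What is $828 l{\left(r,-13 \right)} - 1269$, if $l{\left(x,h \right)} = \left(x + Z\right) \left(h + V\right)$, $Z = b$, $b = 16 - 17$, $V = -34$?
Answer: $738135$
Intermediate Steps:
$r = -18$ ($r = 9 - \left(-1\right) \left(-27\right) = 9 - 27 = -18$)
$b = -1$ ($b = 16 - 17 = -1$)
$Z = -1$
$l{\left(x,h \right)} = \left(-1 + x\right) \left(-34 + h\right)$ ($l{\left(x,h \right)} = \left(x - 1\right) \left(h - 34\right) = \left(-1 + x\right) \left(-34 + h\right)$)
$828 l{\left(r,-13 \right)} - 1269 = 828 \left(34 - -13 - -612 - -234\right) - 1269 = 828 \left(34 + 13 + 612 + 234\right) - 1269 = 828 \cdot 893 - 1269 = 739404 - 1269 = 738135$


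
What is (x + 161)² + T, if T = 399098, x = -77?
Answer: 406154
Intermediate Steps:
(x + 161)² + T = (-77 + 161)² + 399098 = 84² + 399098 = 7056 + 399098 = 406154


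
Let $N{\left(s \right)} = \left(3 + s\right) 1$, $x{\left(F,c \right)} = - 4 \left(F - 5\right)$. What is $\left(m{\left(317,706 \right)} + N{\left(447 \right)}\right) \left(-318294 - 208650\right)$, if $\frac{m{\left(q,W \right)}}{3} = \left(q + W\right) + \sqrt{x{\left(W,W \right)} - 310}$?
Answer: $-1854315936 - 4742496 i \sqrt{346} \approx -1.8543 \cdot 10^{9} - 8.8216 \cdot 10^{7} i$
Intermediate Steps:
$x{\left(F,c \right)} = 20 - 4 F$ ($x{\left(F,c \right)} = - 4 \left(-5 + F\right) = 20 - 4 F$)
$N{\left(s \right)} = 3 + s$
$m{\left(q,W \right)} = 3 W + 3 q + 3 \sqrt{-290 - 4 W}$ ($m{\left(q,W \right)} = 3 \left(\left(q + W\right) + \sqrt{\left(20 - 4 W\right) - 310}\right) = 3 \left(\left(W + q\right) + \sqrt{-290 - 4 W}\right) = 3 \left(W + q + \sqrt{-290 - 4 W}\right) = 3 W + 3 q + 3 \sqrt{-290 - 4 W}$)
$\left(m{\left(317,706 \right)} + N{\left(447 \right)}\right) \left(-318294 - 208650\right) = \left(\left(3 \cdot 706 + 3 \cdot 317 + 3 \sqrt{-290 - 2824}\right) + \left(3 + 447\right)\right) \left(-318294 - 208650\right) = \left(\left(2118 + 951 + 3 \sqrt{-290 - 2824}\right) + 450\right) \left(-526944\right) = \left(\left(2118 + 951 + 3 \sqrt{-3114}\right) + 450\right) \left(-526944\right) = \left(\left(2118 + 951 + 3 \cdot 3 i \sqrt{346}\right) + 450\right) \left(-526944\right) = \left(\left(2118 + 951 + 9 i \sqrt{346}\right) + 450\right) \left(-526944\right) = \left(\left(3069 + 9 i \sqrt{346}\right) + 450\right) \left(-526944\right) = \left(3519 + 9 i \sqrt{346}\right) \left(-526944\right) = -1854315936 - 4742496 i \sqrt{346}$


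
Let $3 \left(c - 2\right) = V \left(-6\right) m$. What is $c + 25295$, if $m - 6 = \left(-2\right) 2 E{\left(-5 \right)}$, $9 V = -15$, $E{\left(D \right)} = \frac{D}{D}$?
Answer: $\frac{75911}{3} \approx 25304.0$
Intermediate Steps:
$E{\left(D \right)} = 1$
$V = - \frac{5}{3}$ ($V = \frac{1}{9} \left(-15\right) = - \frac{5}{3} \approx -1.6667$)
$m = 2$ ($m = 6 + \left(-2\right) 2 \cdot 1 = 6 - 4 = 2$)
$c = \frac{26}{3}$ ($c = 2 + \frac{\left(- \frac{5}{3}\right) \left(-6\right) 2}{3} = 2 + \frac{10 \cdot 2}{3} = 2 + \frac{1}{3} \cdot 20 = 2 + \frac{20}{3} = \frac{26}{3} \approx 8.6667$)
$c + 25295 = \frac{26}{3} + 25295 = \frac{75911}{3}$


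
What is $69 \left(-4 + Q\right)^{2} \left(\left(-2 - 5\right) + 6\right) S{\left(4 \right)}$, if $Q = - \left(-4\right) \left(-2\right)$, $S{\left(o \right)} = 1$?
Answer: $-9936$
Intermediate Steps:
$Q = -8$ ($Q = \left(-1\right) 8 = -8$)
$69 \left(-4 + Q\right)^{2} \left(\left(-2 - 5\right) + 6\right) S{\left(4 \right)} = 69 \left(-4 - 8\right)^{2} \left(\left(-2 - 5\right) + 6\right) 1 = 69 \left(-12\right)^{2} \left(\left(-2 - 5\right) + 6\right) 1 = 69 \cdot 144 \left(-7 + 6\right) 1 = 9936 \left(\left(-1\right) 1\right) = 9936 \left(-1\right) = -9936$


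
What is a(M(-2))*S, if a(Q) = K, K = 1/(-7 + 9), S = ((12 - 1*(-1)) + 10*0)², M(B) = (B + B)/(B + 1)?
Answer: 169/2 ≈ 84.500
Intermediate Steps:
M(B) = 2*B/(1 + B) (M(B) = (2*B)/(1 + B) = 2*B/(1 + B))
S = 169 (S = ((12 + 1) + 0)² = (13 + 0)² = 13² = 169)
K = ½ (K = 1/2 = ½ ≈ 0.50000)
a(Q) = ½
a(M(-2))*S = (½)*169 = 169/2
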